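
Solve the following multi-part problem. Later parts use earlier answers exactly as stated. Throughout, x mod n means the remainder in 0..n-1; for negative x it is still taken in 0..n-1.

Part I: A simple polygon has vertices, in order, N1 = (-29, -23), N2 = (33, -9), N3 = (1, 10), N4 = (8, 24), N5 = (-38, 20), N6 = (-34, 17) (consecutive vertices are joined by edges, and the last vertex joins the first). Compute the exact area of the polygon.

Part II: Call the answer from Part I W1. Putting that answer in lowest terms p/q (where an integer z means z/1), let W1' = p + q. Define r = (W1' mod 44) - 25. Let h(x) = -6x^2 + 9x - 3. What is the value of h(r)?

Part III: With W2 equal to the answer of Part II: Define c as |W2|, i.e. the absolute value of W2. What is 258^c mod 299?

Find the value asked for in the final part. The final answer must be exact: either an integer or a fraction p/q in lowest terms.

Part I: cross terms: (-29*-9 - 33*-23)=1020, (33*10 - 1*-9)=339, (1*24 - 8*10)=-56, (8*20 - -38*24)=1072, (-38*17 - -34*20)=34, (-34*-23 - -29*17)=1275; twice the area = |3684| = 3684; area = 1842; answer 1842
Part II: W1 = 1842; threaded value p + q = 1843; r = 14; -6*(14)^2 + 9*(14)^1 - 3 = (-1176) + (126) + (-3) = -1053; answer -1053
Part III: W2 = -1053; c = 1053; squarings mod 299: 258^1=258, 258^2=186, 258^4=211, 258^8=269, 258^16=3, 258^32=9, 258^64=81, 258^128=282, 258^256=289, 258^512=100, 258^1024=133; 258^1053 = 258^1 * 258^4 * 258^8 * 258^16 * 258^1024 = 99 (mod 299); answer 99

99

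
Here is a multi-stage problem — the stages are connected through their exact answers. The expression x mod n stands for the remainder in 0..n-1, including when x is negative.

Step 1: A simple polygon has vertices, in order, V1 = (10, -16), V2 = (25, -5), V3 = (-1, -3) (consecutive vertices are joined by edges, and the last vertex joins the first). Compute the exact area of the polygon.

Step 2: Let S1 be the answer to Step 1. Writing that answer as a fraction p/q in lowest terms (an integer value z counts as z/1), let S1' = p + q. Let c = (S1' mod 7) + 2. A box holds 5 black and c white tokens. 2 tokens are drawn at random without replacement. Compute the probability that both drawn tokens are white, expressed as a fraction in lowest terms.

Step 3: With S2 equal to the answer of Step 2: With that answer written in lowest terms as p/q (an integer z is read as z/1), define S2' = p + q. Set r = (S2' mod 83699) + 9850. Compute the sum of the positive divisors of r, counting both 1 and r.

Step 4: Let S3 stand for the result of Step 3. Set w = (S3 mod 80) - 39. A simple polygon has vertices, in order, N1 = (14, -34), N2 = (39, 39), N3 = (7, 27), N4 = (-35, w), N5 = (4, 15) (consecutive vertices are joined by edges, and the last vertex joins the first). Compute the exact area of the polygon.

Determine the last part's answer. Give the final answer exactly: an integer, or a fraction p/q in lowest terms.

Step 1: cross terms: (10*-5 - 25*-16)=350, (25*-3 - -1*-5)=-80, (-1*-16 - 10*-3)=46; twice the area = |316| = 316; area = 158; answer 158
Step 2: S1 = 158; threaded value p + q = 159; c = 7; total draws C(12,2) = 66; favorable C(7,2) = 21; P = 7/22; answer 7/22
Step 3: S2 = 7/22; threaded value p + q = 29; r = 9879; 9879 = 3 * 37 * 89; sigma = (1 + 3) * (1 + 37) * (1 + 89) = 4 * 38 * 90 = 13680; answer 13680
Step 4: S3 = 13680; w = -39; cross terms: (14*39 - 39*-34)=1872, (39*27 - 7*39)=780, (7*-39 - -35*27)=672, (-35*15 - 4*-39)=-369, (4*-34 - 14*15)=-346; twice the area = |2609| = 2609; area = 2609/2; answer 2609/2

2609/2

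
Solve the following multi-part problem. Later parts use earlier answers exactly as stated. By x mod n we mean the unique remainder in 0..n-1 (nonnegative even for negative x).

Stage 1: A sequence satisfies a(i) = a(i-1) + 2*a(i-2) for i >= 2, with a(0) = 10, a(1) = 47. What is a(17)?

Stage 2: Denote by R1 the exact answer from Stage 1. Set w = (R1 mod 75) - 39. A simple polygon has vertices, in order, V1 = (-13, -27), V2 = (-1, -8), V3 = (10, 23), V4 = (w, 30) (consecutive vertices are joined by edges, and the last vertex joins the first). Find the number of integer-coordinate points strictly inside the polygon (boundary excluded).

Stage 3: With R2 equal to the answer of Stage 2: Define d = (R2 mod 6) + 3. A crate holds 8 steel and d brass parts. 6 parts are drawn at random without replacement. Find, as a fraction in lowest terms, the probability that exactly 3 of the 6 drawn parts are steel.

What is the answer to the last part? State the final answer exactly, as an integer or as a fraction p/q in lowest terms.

Stage 1: a(2) = 1*(47) + 2*(10) = 67; iterating: a(2)=67, a(3)=161, a(4)=295, a(5)=617, a(6)=1207, a(7)=2441, a(8)=4855, a(9)=9737, a(10)=19447, a(11)=38921, a(12)=77815, a(13)=155657, a(14)=311287, a(15)=622601, a(16)=1245175, a(17)=2490377; answer 2490377
Stage 2: R1 = 2490377; w = -37; cross terms: (-13*-8 - -1*-27)=77, (-1*23 - 10*-8)=57, (10*30 - -37*23)=1151, (-37*-27 - -13*30)=1389; twice the area = |2674| = 2674; area = 1337; boundary points = 1 + 1 + 1 + 3 = 6; strictly interior points = area - boundary/2 + 1 = 1335; answer 1335
Stage 3: R2 = 1335; d = 6; total draws C(14,6) = 3003; favorable C(8,3)*C(6,3) = 1120; P = 160/429; answer 160/429

160/429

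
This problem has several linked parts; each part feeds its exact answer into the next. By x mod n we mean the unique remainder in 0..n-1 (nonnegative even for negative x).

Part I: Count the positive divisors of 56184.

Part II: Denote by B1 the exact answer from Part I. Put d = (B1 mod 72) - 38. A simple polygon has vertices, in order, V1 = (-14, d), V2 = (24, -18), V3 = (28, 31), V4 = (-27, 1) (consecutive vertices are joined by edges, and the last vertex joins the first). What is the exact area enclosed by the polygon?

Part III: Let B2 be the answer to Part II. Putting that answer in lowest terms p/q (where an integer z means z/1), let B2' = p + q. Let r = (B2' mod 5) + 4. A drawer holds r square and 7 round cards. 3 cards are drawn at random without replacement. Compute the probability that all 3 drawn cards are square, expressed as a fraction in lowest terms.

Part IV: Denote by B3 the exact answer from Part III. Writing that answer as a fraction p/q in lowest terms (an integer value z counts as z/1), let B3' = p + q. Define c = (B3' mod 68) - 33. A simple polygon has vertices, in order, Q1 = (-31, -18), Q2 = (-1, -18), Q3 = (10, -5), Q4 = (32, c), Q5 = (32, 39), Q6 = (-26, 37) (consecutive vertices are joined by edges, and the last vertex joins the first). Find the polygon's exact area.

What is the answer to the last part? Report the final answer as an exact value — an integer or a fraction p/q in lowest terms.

Part I: 56184 = 2^3 * 3 * 2341; number of divisors = (3+1) * (1+1) * (1+1) = 16; answer 16
Part II: B1 = 16; d = -22; cross terms: (-14*-18 - 24*-22)=780, (24*31 - 28*-18)=1248, (28*1 - -27*31)=865, (-27*-22 - -14*1)=608; twice the area = |3501| = 3501; area = 3501/2; answer 3501/2
Part III: B2 = 3501/2; threaded value p + q = 3503; r = 7; total draws C(14,3) = 364; favorable C(7,3) = 35; P = 5/52; answer 5/52
Part IV: B3 = 5/52; threaded value p + q = 57; c = 24; cross terms: (-31*-18 - -1*-18)=540, (-1*-5 - 10*-18)=185, (10*24 - 32*-5)=400, (32*39 - 32*24)=480, (32*37 - -26*39)=2198, (-26*-18 - -31*37)=1615; twice the area = |5418| = 5418; area = 2709; answer 2709

2709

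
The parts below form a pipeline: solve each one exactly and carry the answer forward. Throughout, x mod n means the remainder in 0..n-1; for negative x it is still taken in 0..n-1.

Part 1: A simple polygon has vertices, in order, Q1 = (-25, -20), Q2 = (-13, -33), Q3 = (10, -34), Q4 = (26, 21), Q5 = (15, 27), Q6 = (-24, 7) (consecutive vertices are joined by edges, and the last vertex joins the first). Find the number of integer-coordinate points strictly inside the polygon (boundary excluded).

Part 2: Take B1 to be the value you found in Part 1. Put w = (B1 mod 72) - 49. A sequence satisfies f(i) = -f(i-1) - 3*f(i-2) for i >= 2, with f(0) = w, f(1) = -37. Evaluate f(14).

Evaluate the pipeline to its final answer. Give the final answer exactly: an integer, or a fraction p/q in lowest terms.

Part 1: cross terms: (-25*-33 - -13*-20)=565, (-13*-34 - 10*-33)=772, (10*21 - 26*-34)=1094, (26*27 - 15*21)=387, (15*7 - -24*27)=753, (-24*-20 - -25*7)=655; twice the area = |4226| = 4226; area = 2113; boundary points = 1 + 1 + 1 + 1 + 1 + 1 = 6; strictly interior points = area - boundary/2 + 1 = 2111; answer 2111
Part 2: B1 = 2111; w = -26; f(2) = -1*(-37) - 3*(-26) = 115; iterating: f(2)=115, f(3)=-4, f(4)=-341, f(5)=353, f(6)=670, f(7)=-1729, f(8)=-281, f(9)=5468, f(10)=-4625, f(11)=-11779, f(12)=25654, f(13)=9683, f(14)=-86645; answer -86645

-86645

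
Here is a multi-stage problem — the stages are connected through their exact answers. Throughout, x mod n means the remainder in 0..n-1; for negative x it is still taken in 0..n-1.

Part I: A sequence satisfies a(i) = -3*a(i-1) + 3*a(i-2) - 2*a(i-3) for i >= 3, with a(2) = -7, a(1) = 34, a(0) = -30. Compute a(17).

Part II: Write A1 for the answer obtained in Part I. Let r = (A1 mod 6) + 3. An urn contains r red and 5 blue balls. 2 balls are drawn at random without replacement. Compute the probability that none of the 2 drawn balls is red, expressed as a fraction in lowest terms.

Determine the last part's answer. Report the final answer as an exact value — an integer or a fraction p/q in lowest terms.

5/39

Part I: a(3) = -3*(-7) + 3*(34) - 2*(-30) = 183; iterating: a(3)=183, a(4)=-638, a(5)=2477, a(6)=-9711, a(7)=37840, a(8)=-147607, a(9)=575763, a(10)=-2245790, a(11)=8759873, a(12)=-34168515, a(13)=133276744, a(14)=-519855523, a(15)=2027733831, a(16)=-7909321550, a(17)=30850877189; answer 30850877189
Part II: A1 = 30850877189; r = 8; total draws C(13,2) = 78; favorable C(5,2) = 10; P = 5/39; answer 5/39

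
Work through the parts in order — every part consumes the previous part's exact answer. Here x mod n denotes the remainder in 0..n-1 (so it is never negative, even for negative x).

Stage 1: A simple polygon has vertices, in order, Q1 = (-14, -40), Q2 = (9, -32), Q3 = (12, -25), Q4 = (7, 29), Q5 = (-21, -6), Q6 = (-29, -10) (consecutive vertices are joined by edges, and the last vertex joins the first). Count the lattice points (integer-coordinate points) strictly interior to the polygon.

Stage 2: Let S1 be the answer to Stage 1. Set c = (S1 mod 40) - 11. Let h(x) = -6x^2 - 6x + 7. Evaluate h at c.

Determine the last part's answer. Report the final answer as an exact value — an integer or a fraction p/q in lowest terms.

Stage 1: cross terms: (-14*-32 - 9*-40)=808, (9*-25 - 12*-32)=159, (12*29 - 7*-25)=523, (7*-6 - -21*29)=567, (-21*-10 - -29*-6)=36, (-29*-40 - -14*-10)=1020; twice the area = |3113| = 3113; area = 3113/2; boundary points = 1 + 1 + 1 + 7 + 4 + 15 = 29; strictly interior points = area - boundary/2 + 1 = 1543; answer 1543
Stage 2: S1 = 1543; c = 12; -6*(12)^2 - 6*(12)^1 + 7 = (-864) + (-72) + (7) = -929; answer -929

-929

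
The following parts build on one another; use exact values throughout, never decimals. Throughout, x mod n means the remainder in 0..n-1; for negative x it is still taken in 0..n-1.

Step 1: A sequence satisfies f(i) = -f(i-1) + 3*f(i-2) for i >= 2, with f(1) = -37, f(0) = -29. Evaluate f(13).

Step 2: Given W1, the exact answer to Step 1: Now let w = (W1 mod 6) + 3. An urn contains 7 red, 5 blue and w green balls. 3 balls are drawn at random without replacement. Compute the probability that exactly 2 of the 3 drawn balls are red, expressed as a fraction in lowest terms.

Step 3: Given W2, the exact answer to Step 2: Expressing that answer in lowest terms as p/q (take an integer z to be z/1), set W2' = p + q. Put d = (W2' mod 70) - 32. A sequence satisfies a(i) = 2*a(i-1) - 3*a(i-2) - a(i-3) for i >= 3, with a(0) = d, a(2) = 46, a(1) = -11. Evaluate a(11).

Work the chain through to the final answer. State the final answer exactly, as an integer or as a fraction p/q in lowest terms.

3559

Step 1: f(2) = -1*(-37) + 3*(-29) = -50; iterating: f(2)=-50, f(3)=-61, f(4)=-89, f(5)=-94, f(6)=-173, f(7)=-109, f(8)=-410, f(9)=83, f(10)=-1313, f(11)=1562, f(12)=-5501, f(13)=10187; answer 10187
Step 2: W1 = 10187; w = 8; total draws C(20,3) = 1140; favorable C(7,2)*C(13,1) = 273; P = 91/380; answer 91/380
Step 3: W2 = 91/380; threaded value p + q = 471; d = 19; a(3) = 2*(46) - 3*(-11) - 1*(19) = 106; iterating: a(3)=106, a(4)=85, a(5)=-194, a(6)=-749, a(7)=-1001, a(8)=439, a(9)=4630, a(10)=8944, a(11)=3559; answer 3559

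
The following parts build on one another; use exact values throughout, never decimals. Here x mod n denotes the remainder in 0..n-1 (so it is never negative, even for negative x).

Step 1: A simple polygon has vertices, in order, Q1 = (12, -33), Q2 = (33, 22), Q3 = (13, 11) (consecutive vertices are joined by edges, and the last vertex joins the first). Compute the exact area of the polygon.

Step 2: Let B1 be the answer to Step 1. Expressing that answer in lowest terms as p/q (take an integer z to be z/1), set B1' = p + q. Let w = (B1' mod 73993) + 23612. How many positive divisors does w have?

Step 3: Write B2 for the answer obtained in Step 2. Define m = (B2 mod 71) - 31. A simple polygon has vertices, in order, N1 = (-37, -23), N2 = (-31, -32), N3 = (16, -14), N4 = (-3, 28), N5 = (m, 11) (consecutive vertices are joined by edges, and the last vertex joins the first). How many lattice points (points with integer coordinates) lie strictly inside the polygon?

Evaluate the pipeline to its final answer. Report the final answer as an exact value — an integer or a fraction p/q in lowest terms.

Step 1: cross terms: (12*22 - 33*-33)=1353, (33*11 - 13*22)=77, (13*-33 - 12*11)=-561; twice the area = |869| = 869; area = 869/2; answer 869/2
Step 2: B1 = 869/2; threaded value p + q = 871; w = 24483; 24483 = 3 * 8161; number of divisors = (1+1) * (1+1) = 4; answer 4
Step 3: B2 = 4; m = -27; cross terms: (-37*-32 - -31*-23)=471, (-31*-14 - 16*-32)=946, (16*28 - -3*-14)=406, (-3*11 - -27*28)=723, (-27*-23 - -37*11)=1028; twice the area = |3574| = 3574; area = 1787; boundary points = 3 + 1 + 1 + 1 + 2 = 8; strictly interior points = area - boundary/2 + 1 = 1784; answer 1784

1784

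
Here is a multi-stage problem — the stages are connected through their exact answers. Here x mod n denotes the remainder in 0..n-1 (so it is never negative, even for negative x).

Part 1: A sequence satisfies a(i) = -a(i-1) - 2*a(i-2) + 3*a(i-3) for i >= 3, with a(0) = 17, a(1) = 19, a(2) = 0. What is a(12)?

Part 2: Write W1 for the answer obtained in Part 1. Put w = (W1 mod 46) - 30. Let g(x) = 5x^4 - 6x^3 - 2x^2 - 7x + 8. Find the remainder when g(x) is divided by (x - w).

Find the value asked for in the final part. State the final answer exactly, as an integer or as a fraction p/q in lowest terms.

92948

Part 1: a(3) = -1*(0) - 2*(19) + 3*(17) = 13; iterating: a(3)=13, a(4)=44, a(5)=-70, a(6)=21, a(7)=251, a(8)=-503, a(9)=64, a(10)=1695, a(11)=-3332, a(12)=134; answer 134
Part 2: W1 = 134; w = 12; remainder = value at the root: 5*(12)^4 - 6*(12)^3 - 2*(12)^2 - 7*(12)^1 + 8 = (103680) + (-10368) + (-288) + (-84) + (8) = 92948; answer 92948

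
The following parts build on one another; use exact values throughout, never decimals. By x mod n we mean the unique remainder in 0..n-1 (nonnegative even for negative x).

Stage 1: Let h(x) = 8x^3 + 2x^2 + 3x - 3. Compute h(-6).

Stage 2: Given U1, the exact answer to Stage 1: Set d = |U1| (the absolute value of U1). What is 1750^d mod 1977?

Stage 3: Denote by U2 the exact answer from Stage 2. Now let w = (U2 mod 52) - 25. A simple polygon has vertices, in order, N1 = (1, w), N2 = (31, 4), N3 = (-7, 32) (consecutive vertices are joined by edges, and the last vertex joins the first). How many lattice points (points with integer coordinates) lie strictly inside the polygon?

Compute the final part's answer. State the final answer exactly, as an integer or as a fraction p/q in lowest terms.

Stage 1: 8*(-6)^3 + 2*(-6)^2 + 3*(-6)^1 - 3 = (-1728) + (72) + (-18) + (-3) = -1677; answer -1677
Stage 2: U1 = -1677; d = 1677; squarings mod 1977: 1750^1=1750, 1750^2=127, 1750^4=313, 1750^8=1096, 1750^16=1177, 1750^32=1429, 1750^64=1777, 1750^128=460, 1750^256=61, 1750^512=1744, 1750^1024=910; 1750^1677 = 1750^1 * 1750^4 * 1750^8 * 1750^128 * 1750^512 * 1750^1024 = 1429 (mod 1977); answer 1429
Stage 3: U2 = 1429; w = 0; cross terms: (1*4 - 31*0)=4, (31*32 - -7*4)=1020, (-7*0 - 1*32)=-32; twice the area = |992| = 992; area = 496; boundary points = 2 + 2 + 8 = 12; strictly interior points = area - boundary/2 + 1 = 491; answer 491

491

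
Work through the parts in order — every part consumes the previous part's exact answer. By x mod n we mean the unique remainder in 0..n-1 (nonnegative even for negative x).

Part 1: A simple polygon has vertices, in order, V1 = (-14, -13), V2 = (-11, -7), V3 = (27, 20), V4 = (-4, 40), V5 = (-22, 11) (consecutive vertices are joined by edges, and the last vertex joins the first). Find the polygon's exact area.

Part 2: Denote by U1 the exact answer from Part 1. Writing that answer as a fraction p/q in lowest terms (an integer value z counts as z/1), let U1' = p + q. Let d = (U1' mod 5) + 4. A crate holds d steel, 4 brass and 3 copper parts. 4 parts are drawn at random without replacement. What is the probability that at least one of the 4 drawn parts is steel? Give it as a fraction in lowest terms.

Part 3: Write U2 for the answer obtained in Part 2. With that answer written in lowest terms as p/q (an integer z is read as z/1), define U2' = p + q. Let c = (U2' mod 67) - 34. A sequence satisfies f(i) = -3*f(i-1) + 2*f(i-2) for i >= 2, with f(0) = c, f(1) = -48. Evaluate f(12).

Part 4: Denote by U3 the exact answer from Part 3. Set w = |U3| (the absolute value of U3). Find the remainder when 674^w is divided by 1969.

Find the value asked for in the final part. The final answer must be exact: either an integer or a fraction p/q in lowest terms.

Part 1: cross terms: (-14*-7 - -11*-13)=-45, (-11*20 - 27*-7)=-31, (27*40 - -4*20)=1160, (-4*11 - -22*40)=836, (-22*-13 - -14*11)=440; twice the area = |2360| = 2360; area = 1180; answer 1180
Part 2: U1 = 1180; threaded value p + q = 1181; d = 5; total draws C(12,4) = 495; complement C(7,4) = 35; favorable 495 - 35 = 460; P = 92/99; answer 92/99
Part 3: U2 = 92/99; threaded value p + q = 191; c = 23; f(2) = -3*(-48) + 2*(23) = 190; iterating: f(2)=190, f(3)=-666, f(4)=2378, f(5)=-8466, f(6)=30154, f(7)=-107394, f(8)=382490, f(9)=-1362258, f(10)=4851754, f(11)=-17279778, f(12)=61542842; answer 61542842
Part 4: U3 = 61542842; w = 61542842; squarings mod 1969: 674^1=674, 674^2=1406, 674^4=1929, 674^8=1600, 674^16=300, 674^32=1395, 674^64=653, 674^128=1105, 674^256=245, 674^512=955, 674^1024=378, 674^2048=1116, 674^4096=1048, 674^8192=1571, 674^16384=884, 674^32768=1732, 674^65536=1037, 674^131072=295, 674^262144=389, 674^524288=1677, 674^1048576=597, 674^2097152=20, 674^4194304=400, 674^8388608=511, 674^16777216=1213, 674^33554432=526; 674^61542842 = 674^2 * 674^8 * 674^16 * 674^32 * 674^128 * 674^256 * 674^4096 * 674^65536 * 674^131072 * 674^524288 * 674^2097152 * 674^8388608 * 674^16777216 * 674^33554432 = 1142 (mod 1969); answer 1142

1142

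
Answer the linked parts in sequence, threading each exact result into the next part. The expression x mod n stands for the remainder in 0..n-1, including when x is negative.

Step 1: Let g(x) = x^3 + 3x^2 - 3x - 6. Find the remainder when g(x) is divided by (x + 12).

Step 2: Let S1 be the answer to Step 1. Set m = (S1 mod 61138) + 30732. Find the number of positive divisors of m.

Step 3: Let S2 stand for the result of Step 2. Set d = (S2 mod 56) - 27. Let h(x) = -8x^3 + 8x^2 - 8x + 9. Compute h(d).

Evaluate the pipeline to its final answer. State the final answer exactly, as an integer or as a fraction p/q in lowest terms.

77793

Step 1: remainder = value at the root: 1*(-12)^3 + 3*(-12)^2 - 3*(-12)^1 - 6 = (-1728) + (432) + (36) + (-6) = -1266; answer -1266
Step 2: S1 = -1266; m = 90604; 90604 = 2^2 * 22651; number of divisors = (2+1) * (1+1) = 6; answer 6
Step 3: S2 = 6; d = -21; -8*(-21)^3 + 8*(-21)^2 - 8*(-21)^1 + 9 = (74088) + (3528) + (168) + (9) = 77793; answer 77793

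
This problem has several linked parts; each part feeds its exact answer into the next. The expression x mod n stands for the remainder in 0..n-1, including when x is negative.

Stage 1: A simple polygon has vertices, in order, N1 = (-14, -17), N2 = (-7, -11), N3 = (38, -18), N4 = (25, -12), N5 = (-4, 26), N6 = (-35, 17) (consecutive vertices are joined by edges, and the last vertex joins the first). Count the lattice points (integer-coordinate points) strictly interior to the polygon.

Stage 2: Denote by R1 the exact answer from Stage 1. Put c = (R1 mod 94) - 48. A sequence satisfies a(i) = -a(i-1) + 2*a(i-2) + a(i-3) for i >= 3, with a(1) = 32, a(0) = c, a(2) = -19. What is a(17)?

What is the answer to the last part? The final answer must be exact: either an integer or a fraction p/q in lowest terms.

Stage 1: cross terms: (-14*-11 - -7*-17)=35, (-7*-18 - 38*-11)=544, (38*-12 - 25*-18)=-6, (25*26 - -4*-12)=602, (-4*17 - -35*26)=842, (-35*-17 - -14*17)=833; twice the area = |2850| = 2850; area = 1425; boundary points = 1 + 1 + 1 + 1 + 1 + 1 = 6; strictly interior points = area - boundary/2 + 1 = 1423; answer 1423
Stage 2: R1 = 1423; c = -35; a(3) = -1*(-19) + 2*(32) + 1*(-35) = 48; iterating: a(3)=48, a(4)=-54, a(5)=131, a(6)=-191, a(7)=399, a(8)=-650, a(9)=1257, a(10)=-2158, a(11)=4022, a(12)=-7081, a(13)=12967, a(14)=-23107, a(15)=41960, a(16)=-75207, a(17)=136020; answer 136020

136020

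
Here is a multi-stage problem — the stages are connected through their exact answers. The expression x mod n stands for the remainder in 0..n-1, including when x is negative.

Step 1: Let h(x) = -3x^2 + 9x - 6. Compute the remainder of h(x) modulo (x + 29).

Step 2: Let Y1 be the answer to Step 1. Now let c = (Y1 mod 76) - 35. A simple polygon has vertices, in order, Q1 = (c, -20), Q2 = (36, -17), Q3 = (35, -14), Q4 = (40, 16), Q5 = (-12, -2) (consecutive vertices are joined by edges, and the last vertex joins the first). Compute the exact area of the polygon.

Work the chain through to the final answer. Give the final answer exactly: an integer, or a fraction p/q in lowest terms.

Step 1: remainder = value at the root: -3*(-29)^2 + 9*(-29)^1 - 6 = (-2523) + (-261) + (-6) = -2790; answer -2790
Step 2: Y1 = -2790; c = -13; cross terms: (-13*-17 - 36*-20)=941, (36*-14 - 35*-17)=91, (35*16 - 40*-14)=1120, (40*-2 - -12*16)=112, (-12*-20 - -13*-2)=214; twice the area = |2478| = 2478; area = 1239; answer 1239

1239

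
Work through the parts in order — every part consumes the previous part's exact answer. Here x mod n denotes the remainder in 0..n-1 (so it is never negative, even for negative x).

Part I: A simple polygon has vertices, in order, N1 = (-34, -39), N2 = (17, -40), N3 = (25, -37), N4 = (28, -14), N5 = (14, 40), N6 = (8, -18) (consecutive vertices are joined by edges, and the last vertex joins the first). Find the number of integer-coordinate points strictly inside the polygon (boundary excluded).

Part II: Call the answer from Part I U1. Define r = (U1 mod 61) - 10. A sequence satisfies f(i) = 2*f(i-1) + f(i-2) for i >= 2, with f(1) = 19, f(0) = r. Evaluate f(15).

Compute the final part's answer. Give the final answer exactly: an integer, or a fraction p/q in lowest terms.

5644243

Part I: cross terms: (-34*-40 - 17*-39)=2023, (17*-37 - 25*-40)=371, (25*-14 - 28*-37)=686, (28*40 - 14*-14)=1316, (14*-18 - 8*40)=-572, (8*-39 - -34*-18)=-924; twice the area = |2900| = 2900; area = 1450; boundary points = 1 + 1 + 1 + 2 + 2 + 21 = 28; strictly interior points = area - boundary/2 + 1 = 1437; answer 1437
Part II: U1 = 1437; r = 24; f(2) = 2*(19) + 1*(24) = 62; iterating: f(2)=62, f(3)=143, f(4)=348, f(5)=839, f(6)=2026, f(7)=4891, f(8)=11808, f(9)=28507, f(10)=68822, f(11)=166151, f(12)=401124, f(13)=968399, f(14)=2337922, f(15)=5644243; answer 5644243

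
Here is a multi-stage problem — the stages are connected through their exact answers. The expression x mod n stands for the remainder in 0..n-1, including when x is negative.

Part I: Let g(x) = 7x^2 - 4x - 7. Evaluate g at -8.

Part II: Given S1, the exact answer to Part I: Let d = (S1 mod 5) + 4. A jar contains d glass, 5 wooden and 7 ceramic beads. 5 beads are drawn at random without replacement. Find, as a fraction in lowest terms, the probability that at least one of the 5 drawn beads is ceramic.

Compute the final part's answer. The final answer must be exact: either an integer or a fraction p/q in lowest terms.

301/323

Part I: 7*(-8)^2 - 4*(-8)^1 - 7 = (448) + (32) + (-7) = 473; answer 473
Part II: S1 = 473; d = 7; total draws C(19,5) = 11628; complement C(12,5) = 792; favorable 11628 - 792 = 10836; P = 301/323; answer 301/323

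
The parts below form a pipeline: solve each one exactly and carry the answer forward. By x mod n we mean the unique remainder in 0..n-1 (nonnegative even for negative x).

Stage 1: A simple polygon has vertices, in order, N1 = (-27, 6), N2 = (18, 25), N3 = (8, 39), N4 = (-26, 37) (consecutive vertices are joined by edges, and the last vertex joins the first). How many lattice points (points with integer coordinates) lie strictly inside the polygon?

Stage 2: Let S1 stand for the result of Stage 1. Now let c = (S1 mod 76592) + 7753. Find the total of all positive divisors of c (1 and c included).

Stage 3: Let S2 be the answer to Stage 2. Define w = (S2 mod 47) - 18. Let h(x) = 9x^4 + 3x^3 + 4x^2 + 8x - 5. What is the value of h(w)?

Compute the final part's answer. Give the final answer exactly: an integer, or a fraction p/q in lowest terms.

603259

Stage 1: cross terms: (-27*25 - 18*6)=-783, (18*39 - 8*25)=502, (8*37 - -26*39)=1310, (-26*6 - -27*37)=843; twice the area = |1872| = 1872; area = 936; boundary points = 1 + 2 + 2 + 1 = 6; strictly interior points = area - boundary/2 + 1 = 934; answer 934
Stage 2: S1 = 934; c = 8687; 8687 = 7 * 17 * 73; sigma = (1 + 7) * (1 + 17) * (1 + 73) = 8 * 18 * 74 = 10656; answer 10656
Stage 3: S2 = 10656; w = 16; 9*(16)^4 + 3*(16)^3 + 4*(16)^2 + 8*(16)^1 - 5 = (589824) + (12288) + (1024) + (128) + (-5) = 603259; answer 603259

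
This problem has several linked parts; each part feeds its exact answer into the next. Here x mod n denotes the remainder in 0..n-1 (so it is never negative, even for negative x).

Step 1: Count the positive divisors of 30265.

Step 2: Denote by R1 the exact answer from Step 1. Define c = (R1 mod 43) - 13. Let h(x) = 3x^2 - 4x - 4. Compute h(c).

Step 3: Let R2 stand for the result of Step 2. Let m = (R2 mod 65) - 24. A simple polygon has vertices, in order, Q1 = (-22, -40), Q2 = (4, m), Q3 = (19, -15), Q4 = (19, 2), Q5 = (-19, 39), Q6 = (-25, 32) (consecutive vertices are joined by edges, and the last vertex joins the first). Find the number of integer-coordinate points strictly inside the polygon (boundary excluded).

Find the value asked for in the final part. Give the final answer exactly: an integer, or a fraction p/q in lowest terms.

Step 1: 30265 = 5 * 6053; number of divisors = (1+1) * (1+1) = 4; answer 4
Step 2: R1 = 4; c = -9; 3*(-9)^2 - 4*(-9)^1 - 4 = (243) + (36) + (-4) = 275; answer 275
Step 3: R2 = 275; m = -9; cross terms: (-22*-9 - 4*-40)=358, (4*-15 - 19*-9)=111, (19*2 - 19*-15)=323, (19*39 - -19*2)=779, (-19*32 - -25*39)=367, (-25*-40 - -22*32)=1704; twice the area = |3642| = 3642; area = 1821; boundary points = 1 + 3 + 17 + 1 + 1 + 3 = 26; strictly interior points = area - boundary/2 + 1 = 1809; answer 1809

1809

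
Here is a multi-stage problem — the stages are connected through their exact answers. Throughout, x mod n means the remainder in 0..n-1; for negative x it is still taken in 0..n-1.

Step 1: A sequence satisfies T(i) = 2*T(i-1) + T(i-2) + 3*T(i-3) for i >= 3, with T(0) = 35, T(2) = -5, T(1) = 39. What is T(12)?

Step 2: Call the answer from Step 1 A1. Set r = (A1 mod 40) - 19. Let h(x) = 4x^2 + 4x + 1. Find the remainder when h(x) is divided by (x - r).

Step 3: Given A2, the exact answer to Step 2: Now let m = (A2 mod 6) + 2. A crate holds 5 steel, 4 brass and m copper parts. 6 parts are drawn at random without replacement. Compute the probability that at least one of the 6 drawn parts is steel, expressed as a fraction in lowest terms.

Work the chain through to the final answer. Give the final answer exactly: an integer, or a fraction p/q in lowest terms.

139/143

Step 1: T(3) = 2*(-5) + 1*(39) + 3*(35) = 134; iterating: T(3)=134, T(4)=380, T(5)=879, T(6)=2540, T(7)=7099, T(8)=19375, T(9)=53469, T(10)=147610, T(11)=406814, T(12)=1121645; answer 1121645
Step 2: A1 = 1121645; r = -14; remainder = value at the root: 4*(-14)^2 + 4*(-14)^1 + 1 = (784) + (-56) + (1) = 729; answer 729
Step 3: A2 = 729; m = 5; total draws C(14,6) = 3003; complement C(9,6) = 84; favorable 3003 - 84 = 2919; P = 139/143; answer 139/143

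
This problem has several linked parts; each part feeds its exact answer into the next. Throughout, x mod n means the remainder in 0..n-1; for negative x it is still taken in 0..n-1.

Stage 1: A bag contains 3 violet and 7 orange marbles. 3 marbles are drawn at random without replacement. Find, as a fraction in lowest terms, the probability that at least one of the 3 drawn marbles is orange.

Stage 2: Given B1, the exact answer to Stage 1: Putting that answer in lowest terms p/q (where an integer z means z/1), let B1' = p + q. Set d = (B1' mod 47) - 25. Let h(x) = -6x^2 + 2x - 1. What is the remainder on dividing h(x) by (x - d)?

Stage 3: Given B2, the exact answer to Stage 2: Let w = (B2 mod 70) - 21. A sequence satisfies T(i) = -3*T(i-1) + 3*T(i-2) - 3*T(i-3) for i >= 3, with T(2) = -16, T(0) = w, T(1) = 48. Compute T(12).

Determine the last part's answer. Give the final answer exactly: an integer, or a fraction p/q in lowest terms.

Stage 1: total draws C(10,3) = 120; complement C(3,3) = 1; favorable 120 - 1 = 119; P = 119/120; answer 119/120
Stage 2: B1 = 119/120; threaded value p + q = 239; d = -21; remainder = value at the root: -6*(-21)^2 + 2*(-21)^1 - 1 = (-2646) + (-42) + (-1) = -2689; answer -2689
Stage 3: B2 = -2689; w = 20; T(3) = -3*(-16) + 3*(48) - 3*(20) = 132; iterating: T(3)=132, T(4)=-588, T(5)=2208, T(6)=-8784, T(7)=34740, T(8)=-137196, T(9)=542160, T(10)=-2142288, T(11)=8464932, T(12)=-33448140; answer -33448140

-33448140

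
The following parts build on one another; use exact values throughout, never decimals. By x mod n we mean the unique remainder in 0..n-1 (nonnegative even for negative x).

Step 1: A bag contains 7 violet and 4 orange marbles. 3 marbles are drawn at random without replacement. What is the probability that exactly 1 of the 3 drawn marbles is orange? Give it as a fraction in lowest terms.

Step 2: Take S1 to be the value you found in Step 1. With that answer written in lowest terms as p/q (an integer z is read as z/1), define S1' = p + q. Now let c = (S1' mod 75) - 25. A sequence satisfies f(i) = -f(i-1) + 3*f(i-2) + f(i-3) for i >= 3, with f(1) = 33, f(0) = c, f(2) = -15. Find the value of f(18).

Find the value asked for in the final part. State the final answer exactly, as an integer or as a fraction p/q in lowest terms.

-7673087

Step 1: total draws C(11,3) = 165; favorable C(4,1)*C(7,2) = 84; P = 28/55; answer 28/55
Step 2: S1 = 28/55; threaded value p + q = 83; c = -17; f(3) = -1*(-15) + 3*(33) + 1*(-17) = 97; iterating: f(3)=97, f(4)=-109, f(5)=385, f(6)=-615, f(7)=1661, f(8)=-3121, f(9)=7489, f(10)=-15191, f(11)=34537, f(12)=-72621, f(13)=161041, f(14)=-344367, f(15)=754869, f(16)=-1626929, f(17)=3547169, f(18)=-7673087; answer -7673087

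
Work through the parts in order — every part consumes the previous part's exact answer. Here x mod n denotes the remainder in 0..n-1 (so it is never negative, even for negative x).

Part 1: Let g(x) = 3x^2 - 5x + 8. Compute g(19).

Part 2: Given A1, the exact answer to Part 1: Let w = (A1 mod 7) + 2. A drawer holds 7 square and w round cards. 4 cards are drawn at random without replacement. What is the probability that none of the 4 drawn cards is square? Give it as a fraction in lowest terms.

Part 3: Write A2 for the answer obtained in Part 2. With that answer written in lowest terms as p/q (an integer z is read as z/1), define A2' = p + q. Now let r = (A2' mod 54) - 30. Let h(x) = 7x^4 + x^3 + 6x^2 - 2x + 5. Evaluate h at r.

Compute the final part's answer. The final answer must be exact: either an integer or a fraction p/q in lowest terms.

1949945

Part 1: 3*(19)^2 - 5*(19)^1 + 8 = (1083) + (-95) + (8) = 996; answer 996
Part 2: A1 = 996; w = 4; total draws C(11,4) = 330; favorable C(4,4) = 1; P = 1/330; answer 1/330
Part 3: A2 = 1/330; threaded value p + q = 331; r = -23; 7*(-23)^4 + 1*(-23)^3 + 6*(-23)^2 - 2*(-23)^1 + 5 = (1958887) + (-12167) + (3174) + (46) + (5) = 1949945; answer 1949945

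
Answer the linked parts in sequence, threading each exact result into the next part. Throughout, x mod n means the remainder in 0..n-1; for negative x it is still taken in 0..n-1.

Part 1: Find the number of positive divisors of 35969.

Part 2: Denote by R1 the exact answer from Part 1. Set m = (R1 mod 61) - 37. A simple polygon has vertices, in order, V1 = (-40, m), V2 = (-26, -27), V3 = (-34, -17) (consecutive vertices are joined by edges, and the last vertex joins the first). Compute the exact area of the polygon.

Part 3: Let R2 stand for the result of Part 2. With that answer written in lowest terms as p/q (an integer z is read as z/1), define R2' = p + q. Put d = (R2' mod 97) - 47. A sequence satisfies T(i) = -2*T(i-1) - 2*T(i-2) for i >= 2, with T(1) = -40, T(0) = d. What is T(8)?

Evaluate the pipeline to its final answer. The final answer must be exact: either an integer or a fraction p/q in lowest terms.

-656

Part 1: 35969 is prime, so its only divisors are 1 and 35969; count = 2; answer 2
Part 2: R1 = 2; m = -35; cross terms: (-40*-27 - -26*-35)=170, (-26*-17 - -34*-27)=-476, (-34*-35 - -40*-17)=510; twice the area = |204| = 204; area = 102; answer 102
Part 3: R2 = 102; threaded value p + q = 103; d = -41; T(2) = -2*(-40) - 2*(-41) = 162; iterating: T(2)=162, T(3)=-244, T(4)=164, T(5)=160, T(6)=-648, T(7)=976, T(8)=-656; answer -656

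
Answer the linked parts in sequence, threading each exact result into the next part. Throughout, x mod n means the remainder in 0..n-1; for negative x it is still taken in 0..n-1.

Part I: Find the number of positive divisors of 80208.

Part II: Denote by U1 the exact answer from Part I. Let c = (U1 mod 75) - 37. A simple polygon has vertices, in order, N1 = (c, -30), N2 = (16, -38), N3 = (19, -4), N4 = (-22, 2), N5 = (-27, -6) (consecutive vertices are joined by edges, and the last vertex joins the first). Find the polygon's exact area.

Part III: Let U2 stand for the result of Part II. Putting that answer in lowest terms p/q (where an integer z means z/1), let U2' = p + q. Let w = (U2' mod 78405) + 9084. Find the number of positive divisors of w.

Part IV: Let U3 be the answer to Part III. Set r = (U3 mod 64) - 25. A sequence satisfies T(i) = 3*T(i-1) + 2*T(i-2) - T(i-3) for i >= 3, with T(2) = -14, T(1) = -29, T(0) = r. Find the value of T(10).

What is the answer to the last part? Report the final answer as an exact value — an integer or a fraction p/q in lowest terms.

-438629

Part I: 80208 = 2^4 * 3^2 * 557; number of divisors = (4+1) * (2+1) * (1+1) = 30; answer 30
Part II: U1 = 30; c = -7; cross terms: (-7*-38 - 16*-30)=746, (16*-4 - 19*-38)=658, (19*2 - -22*-4)=-50, (-22*-6 - -27*2)=186, (-27*-30 - -7*-6)=768; twice the area = |2308| = 2308; area = 1154; answer 1154
Part III: U2 = 1154; threaded value p + q = 1155; w = 10239; 10239 = 3 * 3413; number of divisors = (1+1) * (1+1) = 4; answer 4
Part IV: U3 = 4; r = -21; T(3) = 3*(-14) + 2*(-29) - 1*(-21) = -79; iterating: T(3)=-79, T(4)=-236, T(5)=-852, T(6)=-2949, T(7)=-10315, T(8)=-35991, T(9)=-125654, T(10)=-438629; answer -438629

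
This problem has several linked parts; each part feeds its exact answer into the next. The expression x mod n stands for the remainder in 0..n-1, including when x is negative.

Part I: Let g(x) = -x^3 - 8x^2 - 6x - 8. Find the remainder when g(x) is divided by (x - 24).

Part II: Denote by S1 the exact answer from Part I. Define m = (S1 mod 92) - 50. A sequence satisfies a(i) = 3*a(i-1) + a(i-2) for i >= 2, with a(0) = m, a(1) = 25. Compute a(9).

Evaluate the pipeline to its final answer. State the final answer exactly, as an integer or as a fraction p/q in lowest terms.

127900

Part I: remainder = value at the root: -1*(24)^3 - 8*(24)^2 - 6*(24)^1 - 8 = (-13824) + (-4608) + (-144) + (-8) = -18584; answer -18584
Part II: S1 = -18584; m = -50; a(2) = 3*(25) + 1*(-50) = 25; iterating: a(2)=25, a(3)=100, a(4)=325, a(5)=1075, a(6)=3550, a(7)=11725, a(8)=38725, a(9)=127900; answer 127900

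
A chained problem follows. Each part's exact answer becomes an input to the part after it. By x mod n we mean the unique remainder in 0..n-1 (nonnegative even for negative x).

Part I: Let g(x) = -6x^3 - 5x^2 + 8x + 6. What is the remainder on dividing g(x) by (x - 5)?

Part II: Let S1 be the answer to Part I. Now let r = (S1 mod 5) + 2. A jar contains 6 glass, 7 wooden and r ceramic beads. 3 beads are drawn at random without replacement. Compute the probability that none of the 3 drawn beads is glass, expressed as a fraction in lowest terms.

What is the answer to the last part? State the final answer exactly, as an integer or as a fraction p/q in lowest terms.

3/14

Part I: remainder = value at the root: -6*(5)^3 - 5*(5)^2 + 8*(5)^1 + 6 = (-750) + (-125) + (40) + (6) = -829; answer -829
Part II: S1 = -829; r = 3; total draws C(16,3) = 560; favorable C(10,3) = 120; P = 3/14; answer 3/14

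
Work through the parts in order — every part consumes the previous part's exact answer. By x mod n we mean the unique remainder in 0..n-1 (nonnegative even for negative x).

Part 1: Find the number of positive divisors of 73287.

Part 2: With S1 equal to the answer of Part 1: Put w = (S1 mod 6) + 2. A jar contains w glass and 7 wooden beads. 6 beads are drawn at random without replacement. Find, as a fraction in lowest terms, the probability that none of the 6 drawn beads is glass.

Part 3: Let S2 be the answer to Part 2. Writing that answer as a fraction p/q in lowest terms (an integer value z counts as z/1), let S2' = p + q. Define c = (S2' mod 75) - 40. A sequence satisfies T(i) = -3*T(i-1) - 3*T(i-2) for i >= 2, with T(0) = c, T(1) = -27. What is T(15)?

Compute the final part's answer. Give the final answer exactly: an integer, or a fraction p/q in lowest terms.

Part 1: 73287 = 3^2 * 17 * 479; number of divisors = (2+1) * (1+1) * (1+1) = 12; answer 12
Part 2: S1 = 12; w = 2; total draws C(9,6) = 84; favorable C(7,6) = 7; P = 1/12; answer 1/12
Part 3: S2 = 1/12; threaded value p + q = 13; c = -27; T(2) = -3*(-27) - 3*(-27) = 162; iterating: T(2)=162, T(3)=-405, T(4)=729, T(5)=-972, T(6)=729, T(7)=729, T(8)=-4374, T(9)=10935, T(10)=-19683, T(11)=26244, T(12)=-19683, T(13)=-19683, T(14)=118098, T(15)=-295245; answer -295245

-295245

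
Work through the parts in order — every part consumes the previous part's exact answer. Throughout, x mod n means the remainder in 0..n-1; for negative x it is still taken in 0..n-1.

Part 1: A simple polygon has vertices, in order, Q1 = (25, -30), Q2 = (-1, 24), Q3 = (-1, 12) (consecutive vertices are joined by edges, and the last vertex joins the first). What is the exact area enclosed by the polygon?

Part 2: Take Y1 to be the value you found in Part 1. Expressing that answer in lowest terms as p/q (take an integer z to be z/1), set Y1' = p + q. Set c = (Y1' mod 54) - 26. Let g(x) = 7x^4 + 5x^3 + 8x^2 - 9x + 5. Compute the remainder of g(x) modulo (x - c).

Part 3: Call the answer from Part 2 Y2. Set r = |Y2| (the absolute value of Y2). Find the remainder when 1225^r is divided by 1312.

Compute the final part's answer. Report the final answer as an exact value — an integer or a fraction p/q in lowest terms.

Part 1: cross terms: (25*24 - -1*-30)=570, (-1*12 - -1*24)=12, (-1*-30 - 25*12)=-270; twice the area = |312| = 312; area = 156; answer 156
Part 2: Y1 = 156; threaded value p + q = 157; c = 23; remainder = value at the root: 7*(23)^4 + 5*(23)^3 + 8*(23)^2 - 9*(23)^1 + 5 = (1958887) + (60835) + (4232) + (-207) + (5) = 2023752; answer 2023752
Part 3: Y2 = 2023752; r = 2023752; squarings mod 1312: 1225^1=1225, 1225^2=1009, 1225^4=1281, 1225^8=961, 1225^16=1185, 1225^32=385, 1225^64=1281, 1225^128=961, 1225^256=1185, 1225^512=385, 1225^1024=1281, 1225^2048=961, 1225^4096=1185, 1225^8192=385, 1225^16384=1281, 1225^32768=961, 1225^65536=1185, 1225^131072=385, 1225^262144=1281, 1225^524288=961, 1225^1048576=1185; 1225^2023752 = 1225^8 * 1225^64 * 1225^256 * 1225^8192 * 1225^16384 * 1225^32768 * 1225^131072 * 1225^262144 * 1225^524288 * 1225^1048576 = 385 (mod 1312); answer 385

385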